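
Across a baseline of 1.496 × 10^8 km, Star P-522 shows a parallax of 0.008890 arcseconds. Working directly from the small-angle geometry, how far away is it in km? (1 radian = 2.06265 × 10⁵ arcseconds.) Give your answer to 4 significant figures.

θ = 0.008890″ = 0.008890/206265 = 4.3100 × 10^-8 rad.
d = B/θ = (1.496 × 10^8) / (4.3100 × 10^-8) = 3.4710 × 10^15 km.

3.471 × 10^15 km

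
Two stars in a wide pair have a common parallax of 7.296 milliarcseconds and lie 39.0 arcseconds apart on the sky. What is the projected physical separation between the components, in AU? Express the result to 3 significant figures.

5350 AU

d = 1/p = 1/0.007296″ = 137.06 pc.
At distance d (pc), an angle of θ arcsec spans θ·d AU: s = 39.0 × 137.06 = 5345.3 AU.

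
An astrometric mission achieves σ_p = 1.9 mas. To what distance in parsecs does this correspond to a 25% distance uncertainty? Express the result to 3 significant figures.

132 pc

σ_d/d = σ_p/p, so the condition is σ_p/p ≤ 0.25, i.e. p ≥ σ_p/0.25.
p_min = 1.9/0.25 = 7.6 mas = 0.0076 arcsec.
d_max = 1/p_min = 1/0.0076 = 131.58 pc.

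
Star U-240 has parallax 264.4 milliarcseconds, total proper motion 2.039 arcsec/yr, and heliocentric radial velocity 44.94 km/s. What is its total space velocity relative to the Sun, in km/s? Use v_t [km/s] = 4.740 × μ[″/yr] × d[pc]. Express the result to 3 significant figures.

57.9 km/s

d = 1/p = 1/0.2644″ = 3.7821 pc.
v_t = 4.740 μ d = 4.740 × 2.039 × 3.7821 = 36.553 km/s.
v = √(v_r² + v_t²) = √(44.94² + 36.553²) = √3355.73 = 57.929 km/s.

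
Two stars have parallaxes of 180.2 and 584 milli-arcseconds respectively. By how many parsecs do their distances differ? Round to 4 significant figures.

d_A = 1/0.1802″ = 5.5494 pc; d_B = 1/0.5840″ = 1.7123 pc.
|d_B − d_A| = |1.7123 − 5.5494| = 3.8371 pc.

3.837 pc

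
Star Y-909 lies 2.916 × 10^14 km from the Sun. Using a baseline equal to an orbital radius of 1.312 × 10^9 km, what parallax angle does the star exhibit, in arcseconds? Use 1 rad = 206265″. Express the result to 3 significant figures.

0.928 arcsec

θ ≈ B/d = (1.312 × 10^9) / (2.916 × 10^14) = 4.4993 × 10^-6 rad.
In arcseconds: 4.4993 × 10^-6 × 206265 = 0.92805″.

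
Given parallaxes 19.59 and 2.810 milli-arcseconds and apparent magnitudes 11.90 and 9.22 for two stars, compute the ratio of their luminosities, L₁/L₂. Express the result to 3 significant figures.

d₁ = 1/p₁ = 1/0.01959″ = 51.046 pc; d₂ = 1/p₂ = 1/0.002810″ = 355.87 pc.
M₁ = m₁ − 5 log₁₀ d₁ + 5 = 11.90 − 8.5398 + 5 = 8.3602.
M₂ = 9.22 − 12.7565 + 5 = 1.4635.
L₁/L₂ = 10^(0.4(M₂ − M₁)) = 10^(0.4 × (-6.8967)) = 10^(-2.75868) = 0.0017431.

L₁/L₂ = 0.00174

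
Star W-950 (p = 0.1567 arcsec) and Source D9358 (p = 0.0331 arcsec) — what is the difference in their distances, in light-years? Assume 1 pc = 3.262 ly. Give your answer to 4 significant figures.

77.73 ly

d_A = 1/0.1567″ = 6.3816 pc; d_B = 1/0.03310″ = 30.211 pc.
|d_B − d_A| = |30.211 − 6.3816| = 23.829 pc = 23.829 × 3.262 ly = 77.73 ly.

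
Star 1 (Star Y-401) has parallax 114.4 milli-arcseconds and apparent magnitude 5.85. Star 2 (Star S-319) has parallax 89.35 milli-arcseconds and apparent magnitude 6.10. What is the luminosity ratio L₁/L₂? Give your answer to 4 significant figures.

L₁/L₂ = 0.7680

d₁ = 1/p₁ = 1/0.1144″ = 8.7413 pc; d₂ = 1/p₂ = 1/0.08935″ = 11.192 pc.
M₁ = m₁ − 5 log₁₀ d₁ + 5 = 5.85 − 4.7079 + 5 = 6.1421.
M₂ = 6.10 − 5.2445 + 5 = 5.8555.
L₁/L₂ = 10^(0.4(M₂ − M₁)) = 10^(0.4 × (-0.2866)) = 10^(-0.11464) = 0.768.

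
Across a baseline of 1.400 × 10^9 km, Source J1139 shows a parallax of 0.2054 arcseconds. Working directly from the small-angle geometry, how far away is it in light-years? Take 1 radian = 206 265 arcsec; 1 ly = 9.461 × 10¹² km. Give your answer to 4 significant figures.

θ = 0.2054″ = 0.2054/206265 = 9.9581 × 10^-7 rad.
d = B/θ = (1.400 × 10^9) / (9.9581 × 10^-7) = 1.4059 × 10^15 km = (1.4059 × 10^15) / (9.461 × 10^12) ly = 148.6 ly.

148.6 ly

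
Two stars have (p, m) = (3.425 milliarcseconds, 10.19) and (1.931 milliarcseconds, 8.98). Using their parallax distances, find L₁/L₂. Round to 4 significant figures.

L₁/L₂ = 0.1043

d₁ = 1/p₁ = 1/0.003425″ = 291.97 pc; d₂ = 1/p₂ = 1/0.001931″ = 517.87 pc.
M₁ = m₁ − 5 log₁₀ d₁ + 5 = 10.19 − 12.3267 + 5 = 2.8633.
M₂ = 8.98 − 13.5711 + 5 = 0.4089.
L₁/L₂ = 10^(0.4(M₂ − M₁)) = 10^(0.4 × (-2.4544)) = 10^(-0.98176) = 0.10429.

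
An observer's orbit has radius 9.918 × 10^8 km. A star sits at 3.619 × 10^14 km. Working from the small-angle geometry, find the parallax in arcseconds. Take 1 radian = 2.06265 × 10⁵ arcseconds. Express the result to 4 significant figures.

0.5653 arcsec

θ ≈ B/d = (9.918 × 10^8) / (3.619 × 10^14) = 2.7405 × 10^-6 rad.
In arcseconds: 2.7405 × 10^-6 × 206265 = 0.56527″.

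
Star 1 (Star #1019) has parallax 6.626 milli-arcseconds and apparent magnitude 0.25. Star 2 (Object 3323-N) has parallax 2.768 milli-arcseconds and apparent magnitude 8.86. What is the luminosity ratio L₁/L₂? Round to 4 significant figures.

L₁/L₂ = 485.1

d₁ = 1/p₁ = 1/0.006626″ = 150.92 pc; d₂ = 1/p₂ = 1/0.002768″ = 361.27 pc.
M₁ = m₁ − 5 log₁₀ d₁ + 5 = 0.25 − 10.8937 + 5 = -5.6437.
M₂ = 8.86 − 12.7892 + 5 = 1.0708.
L₁/L₂ = 10^(0.4(M₂ − M₁)) = 10^(0.4 × 6.7145) = 10^2.68580 = 485.07.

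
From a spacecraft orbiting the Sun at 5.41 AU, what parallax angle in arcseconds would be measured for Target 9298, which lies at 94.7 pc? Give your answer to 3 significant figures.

p (arcsec) = B (AU) / d (pc).
p = 5.41 / 94.7 = 0.057128 arcsec.

0.0571 arcsec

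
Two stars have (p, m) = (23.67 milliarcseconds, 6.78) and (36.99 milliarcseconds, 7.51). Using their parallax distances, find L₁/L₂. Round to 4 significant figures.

L₁/L₂ = 4.784

d₁ = 1/p₁ = 1/0.02367″ = 42.248 pc; d₂ = 1/p₂ = 1/0.03699″ = 27.034 pc.
M₁ = m₁ − 5 log₁₀ d₁ + 5 = 6.78 − 8.1290 + 5 = 3.6510.
M₂ = 7.51 − 7.1596 + 5 = 5.3504.
L₁/L₂ = 10^(0.4(M₂ − M₁)) = 10^(0.4 × 1.6994) = 10^0.67976 = 4.7837.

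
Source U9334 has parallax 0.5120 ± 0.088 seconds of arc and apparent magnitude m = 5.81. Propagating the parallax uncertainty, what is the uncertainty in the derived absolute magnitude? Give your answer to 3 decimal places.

M = m − 5 log₁₀ d + 5 = m + 5 log₁₀ p + 5, so ∂M/∂p = 5/(p ln 10).
σ_M = (5/ln 10) · (σ_p/p) = 2.1715 × 0.088/0.5120 = 2.1715 × 0.17188 = 0.37324.

σ_M = 0.373 mag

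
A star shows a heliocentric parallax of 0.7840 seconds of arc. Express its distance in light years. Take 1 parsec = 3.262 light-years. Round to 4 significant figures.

4.161 light years

d = 1/p = 1/0.7840 = 1.2755 pc.
In light-years: 1.2755 × 3.262 = 4.1607 ly.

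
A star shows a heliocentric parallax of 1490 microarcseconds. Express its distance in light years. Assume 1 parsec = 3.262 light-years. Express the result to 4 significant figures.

p = 1490 microarcseconds = 0.001490 arcsec.
d = 1/p = 1/0.001490 = 671.14 pc.
In light-years: 671.14 × 3.262 = 2189.3 ly.

2189 light years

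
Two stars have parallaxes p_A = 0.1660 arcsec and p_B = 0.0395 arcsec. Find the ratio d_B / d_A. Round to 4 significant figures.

Since d = 1/p, d_B/d_A = p_A/p_B.
= 0.1660 / 0.0395 = 4.2025.

4.203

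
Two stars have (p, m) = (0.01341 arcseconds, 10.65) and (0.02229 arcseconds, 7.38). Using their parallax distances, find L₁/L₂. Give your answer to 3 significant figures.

d₁ = 1/p₁ = 1/0.01341″ = 74.571 pc; d₂ = 1/p₂ = 1/0.02229″ = 44.863 pc.
M₁ = m₁ − 5 log₁₀ d₁ + 5 = 10.65 − 9.3628 + 5 = 6.2872.
M₂ = 7.38 − 8.2594 + 5 = 4.1206.
L₁/L₂ = 10^(0.4(M₂ − M₁)) = 10^(0.4 × (-2.1666)) = 10^(-0.86664) = 0.13594.

L₁/L₂ = 0.136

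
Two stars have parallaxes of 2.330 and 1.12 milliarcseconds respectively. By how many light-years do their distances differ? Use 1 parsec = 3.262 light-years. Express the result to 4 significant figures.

1513 ly

d_A = 1/0.002330″ = 429.18 pc; d_B = 1/0.001120″ = 892.86 pc.
|d_B − d_A| = |892.86 − 429.18| = 463.68 pc = 463.68 × 3.262 ly = 1512.5 ly.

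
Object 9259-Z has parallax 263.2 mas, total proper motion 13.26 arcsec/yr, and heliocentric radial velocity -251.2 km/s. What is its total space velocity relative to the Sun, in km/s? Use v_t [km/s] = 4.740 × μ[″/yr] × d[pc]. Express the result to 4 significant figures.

346.6 km/s

d = 1/p = 1/0.2632″ = 3.7994 pc.
v_t = 4.740 μ d = 4.740 × 13.26 × 3.7994 = 238.8 km/s.
v = √(v_r² + v_t²) = √((-251.2)² + 238.8²) = √120127 = 346.59 km/s.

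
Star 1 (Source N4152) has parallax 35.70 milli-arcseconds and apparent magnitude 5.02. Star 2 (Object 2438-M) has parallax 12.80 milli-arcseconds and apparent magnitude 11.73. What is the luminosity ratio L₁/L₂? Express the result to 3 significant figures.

L₁/L₂ = 62.1

d₁ = 1/p₁ = 1/0.03570″ = 28.011 pc; d₂ = 1/p₂ = 1/0.01280″ = 78.125 pc.
M₁ = m₁ − 5 log₁₀ d₁ + 5 = 5.02 − 7.2366 + 5 = 2.7834.
M₂ = 11.73 − 9.4640 + 5 = 7.2660.
L₁/L₂ = 10^(0.4(M₂ − M₁)) = 10^(0.4 × 4.4826) = 10^1.79304 = 62.093.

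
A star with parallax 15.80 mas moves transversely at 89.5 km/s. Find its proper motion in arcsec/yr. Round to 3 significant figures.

d = 1/p = 1/0.01580″ = 63.291 pc.
μ = v_t / (4.74 d) = 89.5 / (4.74 × 63.291) = 89.5 / 300 = 0.29833 ″/yr.

0.298 arcsec/yr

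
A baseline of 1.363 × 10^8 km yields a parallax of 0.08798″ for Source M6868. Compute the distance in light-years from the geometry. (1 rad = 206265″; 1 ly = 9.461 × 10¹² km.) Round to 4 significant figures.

33.78 ly

θ = 0.08798″ = 0.08798/206265 = 4.2654 × 10^-7 rad.
d = B/θ = (1.363 × 10^8) / (4.2654 × 10^-7) = 3.1955 × 10^14 km = (3.1955 × 10^14) / (9.461 × 10^12) ly = 33.775 ly.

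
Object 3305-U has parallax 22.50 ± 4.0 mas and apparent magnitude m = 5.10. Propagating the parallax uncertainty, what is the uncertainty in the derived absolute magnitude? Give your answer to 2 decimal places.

M = m − 5 log₁₀ d + 5 = m + 5 log₁₀ p + 5, so ∂M/∂p = 5/(p ln 10).
σ_M = (5/ln 10) · (σ_p/p) = 2.1715 × 4.0/22.50 = 2.1715 × 0.17778 = 0.38605.

σ_M = 0.39 mag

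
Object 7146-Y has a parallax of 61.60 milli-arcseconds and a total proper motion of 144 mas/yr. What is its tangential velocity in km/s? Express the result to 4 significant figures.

d = 1/p = 1/0.06160″ = 16.234 pc.
μ = 144 mas/yr = 0.144 ″/yr.
v_t = 4.74 × μ × d = 4.74 × 0.144 × 16.234 = 11.081 km/s.

11.08 km/s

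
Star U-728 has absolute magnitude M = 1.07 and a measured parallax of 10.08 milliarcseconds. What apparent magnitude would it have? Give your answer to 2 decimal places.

m = 6.05

d = 1/p = 1/0.01008″ = 99.206 pc.
m − M = 5 log₁₀ d − 5 = 5 log₁₀(99.206) − 5 = 9.9827 − 5 = 4.9827.
m = M + (m − M) = 1.07 + 4.9827 = 6.05.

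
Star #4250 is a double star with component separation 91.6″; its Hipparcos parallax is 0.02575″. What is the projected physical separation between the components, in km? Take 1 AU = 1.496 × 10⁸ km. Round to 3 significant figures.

5.32 × 10^11 km

d = 1/p = 1/0.02575″ = 38.835 pc.
At distance d (pc), an angle of θ arcsec spans θ·d AU: s = 91.6 × 38.835 = 3557.3 AU.
= 3557.3 × 1.496 × 10⁸ km = 5.3217 × 10^11 km.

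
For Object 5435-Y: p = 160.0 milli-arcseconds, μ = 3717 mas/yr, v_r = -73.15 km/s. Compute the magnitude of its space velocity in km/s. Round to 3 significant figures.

d = 1/p = 1/0.1600″ = 6.25 pc.
μ = 3717 mas/yr = 3.717 ″/yr.
v_t = 4.740 μ d = 4.740 × 3.717 × 6.25 = 110.12 km/s.
v = √(v_r² + v_t²) = √((-73.15)² + 110.12²) = √17477.3 = 132.2 km/s.

132 km/s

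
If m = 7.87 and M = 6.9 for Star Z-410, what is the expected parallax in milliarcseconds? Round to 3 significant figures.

m − M = 7.87 − 6.9 = 0.97.
d = 10^((m−M)/5 + 1) = 10^1.194 = 15.631 pc.
p = 1/d = 1/15.631 = 0.063975 arcsec = 63.975 mas.

64.0 mas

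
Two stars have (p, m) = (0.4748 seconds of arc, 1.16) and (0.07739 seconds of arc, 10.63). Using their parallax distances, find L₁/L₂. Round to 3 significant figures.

d₁ = 1/p₁ = 1/0.4748″ = 2.1061 pc; d₂ = 1/p₂ = 1/0.07739″ = 12.922 pc.
M₁ = m₁ − 5 log₁₀ d₁ + 5 = 1.16 − 1.6174 + 5 = 4.5426.
M₂ = 10.63 − 5.5566 + 5 = 10.0734.
L₁/L₂ = 10^(0.4(M₂ − M₁)) = 10^(0.4 × 5.5308) = 10^2.21232 = 163.05.

L₁/L₂ = 163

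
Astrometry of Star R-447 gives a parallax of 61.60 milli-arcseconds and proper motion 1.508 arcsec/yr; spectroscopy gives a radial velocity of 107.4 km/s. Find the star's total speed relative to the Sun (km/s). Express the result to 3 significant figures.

158 km/s

d = 1/p = 1/0.06160″ = 16.234 pc.
v_t = 4.740 μ d = 4.740 × 1.508 × 16.234 = 116.04 km/s.
v = √(v_r² + v_t²) = √(107.4² + 116.04²) = √25000 = 158.11 km/s.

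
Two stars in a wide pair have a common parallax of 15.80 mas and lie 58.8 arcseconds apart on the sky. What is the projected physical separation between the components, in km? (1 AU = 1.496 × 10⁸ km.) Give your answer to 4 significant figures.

5.567 × 10^11 km

d = 1/p = 1/0.01580″ = 63.291 pc.
At distance d (pc), an angle of θ arcsec spans θ·d AU: s = 58.8 × 63.291 = 3721.5 AU.
= 3721.5 × 1.496 × 10⁸ km = 5.5674 × 10^11 km.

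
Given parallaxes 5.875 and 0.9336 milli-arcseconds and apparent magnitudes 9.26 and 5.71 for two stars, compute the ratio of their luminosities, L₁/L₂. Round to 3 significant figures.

d₁ = 1/p₁ = 1/0.005875″ = 170.21 pc; d₂ = 1/p₂ = 1/0.0009336″ = 1071.1 pc.
M₁ = m₁ − 5 log₁₀ d₁ + 5 = 9.26 − 11.1549 + 5 = 3.1051.
M₂ = 5.71 − 15.1492 + 5 = -4.4392.
L₁/L₂ = 10^(0.4(M₂ − M₁)) = 10^(0.4 × (-7.5443)) = 10^(-3.01772) = 0.00096002.

L₁/L₂ = 0.000960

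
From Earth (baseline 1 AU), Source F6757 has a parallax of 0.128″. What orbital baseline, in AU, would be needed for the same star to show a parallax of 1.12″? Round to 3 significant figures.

8.75 AU

Parallax scales linearly with baseline: p ∝ B, so B = p_target / p_Earth × 1 AU.
B = 1.12 / 0.128 = 8.75 AU.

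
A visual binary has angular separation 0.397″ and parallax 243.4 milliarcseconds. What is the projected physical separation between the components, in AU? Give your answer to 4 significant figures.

d = 1/p = 1/0.2434″ = 4.1085 pc.
At distance d (pc), an angle of θ arcsec spans θ·d AU: s = 0.397 × 4.1085 = 1.6311 AU.

1.631 AU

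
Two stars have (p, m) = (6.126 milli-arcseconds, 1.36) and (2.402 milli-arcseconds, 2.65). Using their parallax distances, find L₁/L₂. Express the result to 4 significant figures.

L₁/L₂ = 0.5044

d₁ = 1/p₁ = 1/0.006126″ = 163.24 pc; d₂ = 1/p₂ = 1/0.002402″ = 416.32 pc.
M₁ = m₁ − 5 log₁₀ d₁ + 5 = 1.36 − 11.0641 + 5 = -4.7041.
M₂ = 2.65 − 13.0971 + 5 = -5.4471.
L₁/L₂ = 10^(0.4(M₂ − M₁)) = 10^(0.4 × (-0.7430)) = 10^(-0.29720) = 0.50443.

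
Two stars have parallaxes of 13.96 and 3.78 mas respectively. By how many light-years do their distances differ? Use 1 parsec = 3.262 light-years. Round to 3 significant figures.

629 ly

d_A = 1/0.01396″ = 71.633 pc; d_B = 1/0.003780″ = 264.55 pc.
|d_B − d_A| = |264.55 − 71.633| = 192.92 pc = 192.92 × 3.262 ly = 629.31 ly.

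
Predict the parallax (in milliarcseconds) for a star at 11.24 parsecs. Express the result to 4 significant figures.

88.97 mas

p = 1/d = 1/11.24 = 0.088968 arcsec.
= 0.088968 × 1000 = 88.968 mas.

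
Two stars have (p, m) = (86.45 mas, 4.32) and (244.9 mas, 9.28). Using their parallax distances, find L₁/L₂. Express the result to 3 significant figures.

L₁/L₂ = 773

d₁ = 1/p₁ = 1/0.08645″ = 11.567 pc; d₂ = 1/p₂ = 1/0.2449″ = 4.0833 pc.
M₁ = m₁ − 5 log₁₀ d₁ + 5 = 4.32 − 5.3161 + 5 = 4.0039.
M₂ = 9.28 − 3.0551 + 5 = 11.2249.
L₁/L₂ = 10^(0.4(M₂ − M₁)) = 10^(0.4 × 7.2210) = 10^2.88840 = 773.39.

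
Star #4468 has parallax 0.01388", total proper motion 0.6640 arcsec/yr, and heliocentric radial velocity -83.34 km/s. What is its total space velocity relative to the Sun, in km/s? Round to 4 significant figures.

241.6 km/s

d = 1/p = 1/0.01388″ = 72.046 pc.
v_t = 4.740 μ d = 4.740 × 0.6640 × 72.046 = 226.75 km/s.
v = √(v_r² + v_t²) = √((-83.34)² + 226.75²) = √58361.1 = 241.58 km/s.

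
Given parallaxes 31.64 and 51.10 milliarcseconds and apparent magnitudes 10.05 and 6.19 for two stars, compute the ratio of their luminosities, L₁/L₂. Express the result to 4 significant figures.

L₁/L₂ = 0.07454

d₁ = 1/p₁ = 1/0.03164″ = 31.606 pc; d₂ = 1/p₂ = 1/0.05110″ = 19.569 pc.
M₁ = m₁ − 5 log₁₀ d₁ + 5 = 10.05 − 7.4988 + 5 = 7.5512.
M₂ = 6.19 − 6.4578 + 5 = 4.7322.
L₁/L₂ = 10^(0.4(M₂ − M₁)) = 10^(0.4 × (-2.8190)) = 10^(-1.12760) = 0.074542.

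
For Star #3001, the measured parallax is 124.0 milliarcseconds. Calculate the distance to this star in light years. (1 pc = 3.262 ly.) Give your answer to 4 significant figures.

26.31 light years

p = 124.0 milliarcseconds = 0.1240 arcsec.
d = 1/p = 1/0.1240 = 8.0645 pc.
In light-years: 8.0645 × 3.262 = 26.306 ly.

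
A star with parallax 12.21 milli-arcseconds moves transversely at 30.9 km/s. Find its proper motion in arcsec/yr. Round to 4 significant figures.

0.07960 arcsec/yr

d = 1/p = 1/0.01221″ = 81.9 pc.
μ = v_t / (4.74 d) = 30.9 / (4.74 × 81.9) = 30.9 / 388.21 = 0.079596 ″/yr.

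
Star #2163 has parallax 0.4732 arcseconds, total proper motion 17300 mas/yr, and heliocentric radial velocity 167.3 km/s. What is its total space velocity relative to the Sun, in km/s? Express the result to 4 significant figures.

d = 1/p = 1/0.4732″ = 2.1133 pc.
μ = 17300 mas/yr = 17.30 ″/yr.
v_t = 4.740 μ d = 4.740 × 17.30 × 2.1133 = 173.29 km/s.
v = √(v_r² + v_t²) = √(167.3² + 173.29²) = √58018.7 = 240.87 km/s.

240.9 km/s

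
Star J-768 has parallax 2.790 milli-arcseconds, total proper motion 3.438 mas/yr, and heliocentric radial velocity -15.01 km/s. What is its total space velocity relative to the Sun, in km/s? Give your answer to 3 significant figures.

d = 1/p = 1/0.002790″ = 358.42 pc.
μ = 3.438 mas/yr = 0.003438 ″/yr.
v_t = 4.740 μ d = 4.740 × 0.003438 × 358.42 = 5.8409 km/s.
v = √(v_r² + v_t²) = √((-15.01)² + 5.8409²) = √259.416 = 16.106 km/s.

16.1 km/s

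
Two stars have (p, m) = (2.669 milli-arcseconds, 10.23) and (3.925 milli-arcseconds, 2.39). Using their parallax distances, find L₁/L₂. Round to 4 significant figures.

L₁/L₂ = 0.001581

d₁ = 1/p₁ = 1/0.002669″ = 374.67 pc; d₂ = 1/p₂ = 1/0.003925″ = 254.78 pc.
M₁ = m₁ − 5 log₁₀ d₁ + 5 = 10.23 − 12.8682 + 5 = 2.3618.
M₂ = 2.39 − 12.0308 + 5 = -4.6408.
L₁/L₂ = 10^(0.4(M₂ − M₁)) = 10^(0.4 × (-7.0026)) = 10^(-2.80104) = 0.0015811.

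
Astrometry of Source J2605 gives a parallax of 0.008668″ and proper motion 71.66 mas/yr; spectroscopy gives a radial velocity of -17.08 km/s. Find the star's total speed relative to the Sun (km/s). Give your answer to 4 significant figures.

d = 1/p = 1/0.008668″ = 115.37 pc.
μ = 71.66 mas/yr = 0.07166 ″/yr.
v_t = 4.740 μ d = 4.740 × 0.07166 × 115.37 = 39.188 km/s.
v = √(v_r² + v_t²) = √((-17.08)² + 39.188²) = √1827.43 = 42.748 km/s.

42.75 km/s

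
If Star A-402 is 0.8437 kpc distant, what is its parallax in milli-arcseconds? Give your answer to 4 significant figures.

d = 0.8437 kpc = 843.7 pc.
p = 1/d = 1/843.7 = 0.0011853 arcsec.
= 0.0011853 × 1000 = 1.1853 mas.

1.185 mas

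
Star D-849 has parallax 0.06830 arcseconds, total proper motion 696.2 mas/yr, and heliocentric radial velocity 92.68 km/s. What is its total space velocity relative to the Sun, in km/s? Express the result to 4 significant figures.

d = 1/p = 1/0.06830″ = 14.641 pc.
μ = 696.2 mas/yr = 0.6962 ″/yr.
v_t = 4.740 μ d = 4.740 × 0.6962 × 14.641 = 48.315 km/s.
v = √(v_r² + v_t²) = √(92.68² + 48.315²) = √10923.9 = 104.52 km/s.

104.5 km/s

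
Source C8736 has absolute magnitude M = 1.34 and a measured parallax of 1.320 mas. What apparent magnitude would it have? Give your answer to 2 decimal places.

d = 1/p = 1/0.001320″ = 757.58 pc.
m − M = 5 log₁₀ d − 5 = 5 log₁₀(757.58) − 5 = 14.3971 − 5 = 9.3971.
m = M + (m − M) = 1.34 + 9.3971 = 10.74.

m = 10.74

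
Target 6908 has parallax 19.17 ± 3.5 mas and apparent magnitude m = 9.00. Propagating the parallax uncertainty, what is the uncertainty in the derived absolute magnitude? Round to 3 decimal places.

σ_M = 0.396 mag

M = m − 5 log₁₀ d + 5 = m + 5 log₁₀ p + 5, so ∂M/∂p = 5/(p ln 10).
σ_M = (5/ln 10) · (σ_p/p) = 2.1715 × 3.5/19.17 = 2.1715 × 0.18258 = 0.39647.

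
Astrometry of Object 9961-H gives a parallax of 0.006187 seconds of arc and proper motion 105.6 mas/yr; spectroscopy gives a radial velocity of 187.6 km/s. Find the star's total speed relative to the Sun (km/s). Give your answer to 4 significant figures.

204.3 km/s

d = 1/p = 1/0.006187″ = 161.63 pc.
μ = 105.6 mas/yr = 0.1056 ″/yr.
v_t = 4.740 μ d = 4.740 × 0.1056 × 161.63 = 80.903 km/s.
v = √(v_r² + v_t²) = √(187.6² + 80.903²) = √41739.1 = 204.3 km/s.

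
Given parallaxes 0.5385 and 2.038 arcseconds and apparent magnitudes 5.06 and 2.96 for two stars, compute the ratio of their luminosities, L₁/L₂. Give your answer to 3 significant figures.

d₁ = 1/p₁ = 1/0.5385″ = 1.857 pc; d₂ = 1/p₂ = 1/2.038″ = 0.49068 pc.
M₁ = m₁ − 5 log₁₀ d₁ + 5 = 5.06 − 1.3441 + 5 = 8.7159.
M₂ = 2.96 − (-1.5460) + 5 = 9.5060.
L₁/L₂ = 10^(0.4(M₂ − M₁)) = 10^(0.4 × 0.7901) = 10^0.31604 = 2.0703.

L₁/L₂ = 2.07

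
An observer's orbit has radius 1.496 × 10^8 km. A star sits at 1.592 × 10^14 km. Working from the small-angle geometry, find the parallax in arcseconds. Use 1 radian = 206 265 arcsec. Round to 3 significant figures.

0.194 arcsec

θ ≈ B/d = (1.496 × 10^8) / (1.592 × 10^14) = 9.3970 × 10^-7 rad.
In arcseconds: 9.3970 × 10^-7 × 206265 = 0.19383″.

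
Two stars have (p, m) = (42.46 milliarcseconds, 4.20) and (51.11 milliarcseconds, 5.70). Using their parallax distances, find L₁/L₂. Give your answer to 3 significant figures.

L₁/L₂ = 5.77

d₁ = 1/p₁ = 1/0.04246″ = 23.552 pc; d₂ = 1/p₂ = 1/0.05111″ = 19.566 pc.
M₁ = m₁ − 5 log₁₀ d₁ + 5 = 4.20 − 6.8601 + 5 = 2.3399.
M₂ = 5.70 − 6.4575 + 5 = 4.2425.
L₁/L₂ = 10^(0.4(M₂ − M₁)) = 10^(0.4 × 1.9026) = 10^0.76104 = 5.7682.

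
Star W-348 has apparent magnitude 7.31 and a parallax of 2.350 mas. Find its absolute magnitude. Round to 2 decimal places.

d = 1/p = 1/0.002350″ = 425.53 pc.
m − M = 5 log₁₀(425.53) − 5 = 13.1447 − 5 = 8.1447.
M = m − (m − M) = 7.31 − 8.1447 = -0.83.

M = -0.83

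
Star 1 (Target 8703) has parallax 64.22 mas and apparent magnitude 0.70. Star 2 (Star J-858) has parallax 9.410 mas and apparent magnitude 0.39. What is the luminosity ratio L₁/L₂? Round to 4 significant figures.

d₁ = 1/p₁ = 1/0.06422″ = 15.571 pc; d₂ = 1/p₂ = 1/0.009410″ = 106.27 pc.
M₁ = m₁ − 5 log₁₀ d₁ + 5 = 0.70 − 5.9616 + 5 = -0.2616.
M₂ = 0.39 − 10.1321 + 5 = -4.7421.
L₁/L₂ = 10^(0.4(M₂ − M₁)) = 10^(0.4 × (-4.4805)) = 10^(-1.79220) = 0.016136.

L₁/L₂ = 0.01614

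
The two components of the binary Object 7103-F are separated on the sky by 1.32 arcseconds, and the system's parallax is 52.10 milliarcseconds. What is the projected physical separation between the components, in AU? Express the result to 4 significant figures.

d = 1/p = 1/0.05210″ = 19.194 pc.
At distance d (pc), an angle of θ arcsec spans θ·d AU: s = 1.32 × 19.194 = 25.336 AU.

25.34 AU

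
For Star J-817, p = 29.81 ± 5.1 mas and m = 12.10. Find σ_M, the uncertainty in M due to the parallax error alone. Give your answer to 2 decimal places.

M = m − 5 log₁₀ d + 5 = m + 5 log₁₀ p + 5, so ∂M/∂p = 5/(p ln 10).
σ_M = (5/ln 10) · (σ_p/p) = 2.1715 × 5.1/29.81 = 2.1715 × 0.17108 = 0.3715.

σ_M = 0.37 mag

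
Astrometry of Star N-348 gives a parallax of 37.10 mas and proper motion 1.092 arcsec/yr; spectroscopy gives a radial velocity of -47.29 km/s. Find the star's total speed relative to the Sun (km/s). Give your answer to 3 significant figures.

147 km/s

d = 1/p = 1/0.03710″ = 26.954 pc.
v_t = 4.740 μ d = 4.740 × 1.092 × 26.954 = 139.52 km/s.
v = √(v_r² + v_t²) = √((-47.29)² + 139.52²) = √21702.2 = 147.32 km/s.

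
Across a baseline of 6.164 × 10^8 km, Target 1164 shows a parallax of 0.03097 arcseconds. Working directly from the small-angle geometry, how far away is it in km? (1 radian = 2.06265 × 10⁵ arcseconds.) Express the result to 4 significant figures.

4.105 × 10^15 km

θ = 0.03097″ = 0.03097/206265 = 1.5015 × 10^-7 rad.
d = B/θ = (6.164 × 10^8) / (1.5015 × 10^-7) = 4.1052 × 10^15 km.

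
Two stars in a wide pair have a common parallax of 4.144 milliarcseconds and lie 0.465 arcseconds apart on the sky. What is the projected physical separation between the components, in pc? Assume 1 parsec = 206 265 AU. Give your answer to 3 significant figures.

d = 1/p = 1/0.004144″ = 241.31 pc.
At distance d (pc), an angle of θ arcsec spans θ·d AU: s = 0.465 × 241.31 = 112.21 AU.
= 112.21 / 206265 = 0.00054401 pc.

0.000544 pc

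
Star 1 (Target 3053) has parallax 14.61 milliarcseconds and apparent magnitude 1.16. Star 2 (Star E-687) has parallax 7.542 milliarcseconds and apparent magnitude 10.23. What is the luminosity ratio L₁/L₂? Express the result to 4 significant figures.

d₁ = 1/p₁ = 1/0.01461″ = 68.446 pc; d₂ = 1/p₂ = 1/0.007542″ = 132.59 pc.
M₁ = m₁ − 5 log₁₀ d₁ + 5 = 1.16 − 9.1767 + 5 = -3.0167.
M₂ = 10.23 − 10.6126 + 5 = 4.6174.
L₁/L₂ = 10^(0.4(M₂ − M₁)) = 10^(0.4 × 7.6341) = 10^3.05364 = 1131.5.

L₁/L₂ = 1132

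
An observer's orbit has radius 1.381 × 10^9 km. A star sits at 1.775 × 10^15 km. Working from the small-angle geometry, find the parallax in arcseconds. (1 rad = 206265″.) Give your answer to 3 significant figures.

0.160 arcsec

θ ≈ B/d = (1.381 × 10^9) / (1.775 × 10^15) = 7.7803 × 10^-7 rad.
In arcseconds: 7.7803 × 10^-7 × 206265 = 0.16048″.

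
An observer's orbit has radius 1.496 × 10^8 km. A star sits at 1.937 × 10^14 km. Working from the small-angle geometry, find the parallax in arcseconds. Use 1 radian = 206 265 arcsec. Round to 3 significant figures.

θ ≈ B/d = (1.496 × 10^8) / (1.937 × 10^14) = 7.7233 × 10^-7 rad.
In arcseconds: 7.7233 × 10^-7 × 206265 = 0.1593″.

0.159 arcsec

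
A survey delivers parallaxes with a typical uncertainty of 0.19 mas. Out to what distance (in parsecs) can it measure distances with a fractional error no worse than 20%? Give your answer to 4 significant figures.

1053 pc

σ_d/d = σ_p/p, so the condition is σ_p/p ≤ 0.20, i.e. p ≥ σ_p/0.20.
p_min = 0.19/0.20 = 0.95 mas = 0.00095 arcsec.
d_max = 1/p_min = 1/0.00095 = 1052.6 pc.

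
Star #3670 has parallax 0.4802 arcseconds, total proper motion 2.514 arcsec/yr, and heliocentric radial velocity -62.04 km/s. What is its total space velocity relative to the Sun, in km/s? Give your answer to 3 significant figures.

66.8 km/s

d = 1/p = 1/0.4802″ = 2.0825 pc.
v_t = 4.740 μ d = 4.740 × 2.514 × 2.0825 = 24.816 km/s.
v = √(v_r² + v_t²) = √((-62.04)² + 24.816²) = √4464.8 = 66.819 km/s.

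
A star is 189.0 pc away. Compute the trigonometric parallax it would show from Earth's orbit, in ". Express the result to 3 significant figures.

p = 1/d = 1/189 = 0.005291 arcsec.

0.00529 "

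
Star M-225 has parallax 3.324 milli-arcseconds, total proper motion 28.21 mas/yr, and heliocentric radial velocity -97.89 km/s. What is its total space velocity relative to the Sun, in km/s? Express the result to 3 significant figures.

106 km/s

d = 1/p = 1/0.003324″ = 300.84 pc.
μ = 28.21 mas/yr = 0.02821 ″/yr.
v_t = 4.740 μ d = 4.740 × 0.02821 × 300.84 = 40.227 km/s.
v = √(v_r² + v_t²) = √((-97.89)² + 40.227²) = √11200.7 = 105.83 km/s.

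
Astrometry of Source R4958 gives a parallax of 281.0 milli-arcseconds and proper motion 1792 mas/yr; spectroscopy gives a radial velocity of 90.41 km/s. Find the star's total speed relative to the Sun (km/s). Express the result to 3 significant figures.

95.3 km/s

d = 1/p = 1/0.2810″ = 3.5587 pc.
μ = 1792 mas/yr = 1.792 ″/yr.
v_t = 4.740 μ d = 4.740 × 1.792 × 3.5587 = 30.228 km/s.
v = √(v_r² + v_t²) = √(90.41² + 30.228²) = √9087.7 = 95.329 km/s.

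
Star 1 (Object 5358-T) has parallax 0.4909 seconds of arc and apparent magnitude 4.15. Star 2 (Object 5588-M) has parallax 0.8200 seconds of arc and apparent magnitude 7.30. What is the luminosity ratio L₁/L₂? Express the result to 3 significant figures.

L₁/L₂ = 50.8

d₁ = 1/p₁ = 1/0.4909″ = 2.0371 pc; d₂ = 1/p₂ = 1/0.8200″ = 1.2195 pc.
M₁ = m₁ − 5 log₁₀ d₁ + 5 = 4.15 − 1.5451 + 5 = 7.6049.
M₂ = 7.30 − 0.4309 + 5 = 11.8691.
L₁/L₂ = 10^(0.4(M₂ − M₁)) = 10^(0.4 × 4.2642) = 10^1.70568 = 50.779.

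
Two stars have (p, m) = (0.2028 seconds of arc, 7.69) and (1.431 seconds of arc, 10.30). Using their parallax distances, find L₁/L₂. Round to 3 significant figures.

d₁ = 1/p₁ = 1/0.2028″ = 4.931 pc; d₂ = 1/p₂ = 1/1.431″ = 0.69881 pc.
M₁ = m₁ − 5 log₁₀ d₁ + 5 = 7.69 − 3.4647 + 5 = 9.2253.
M₂ = 10.30 − (-0.7782) + 5 = 16.0782.
L₁/L₂ = 10^(0.4(M₂ − M₁)) = 10^(0.4 × 6.8529) = 10^2.74116 = 551.01.

L₁/L₂ = 551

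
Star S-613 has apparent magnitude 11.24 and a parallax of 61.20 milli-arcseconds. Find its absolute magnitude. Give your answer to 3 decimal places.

M = 10.174

d = 1/p = 1/0.06120″ = 16.34 pc.
m − M = 5 log₁₀(16.34) − 5 = 6.0663 − 5 = 1.0663.
M = m − (m − M) = 11.24 − 1.0663 = 10.174.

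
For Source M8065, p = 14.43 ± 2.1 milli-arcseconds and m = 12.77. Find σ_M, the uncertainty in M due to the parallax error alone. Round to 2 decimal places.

M = m − 5 log₁₀ d + 5 = m + 5 log₁₀ p + 5, so ∂M/∂p = 5/(p ln 10).
σ_M = (5/ln 10) · (σ_p/p) = 2.1715 × 2.1/14.43 = 2.1715 × 0.14553 = 0.31602.

σ_M = 0.32 mag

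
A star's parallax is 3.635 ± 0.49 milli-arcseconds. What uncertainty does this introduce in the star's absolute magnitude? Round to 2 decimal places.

σ_M = 0.29 mag

M = m − 5 log₁₀ d + 5 = m + 5 log₁₀ p + 5, so ∂M/∂p = 5/(p ln 10).
σ_M = (5/ln 10) · (σ_p/p) = 2.1715 × 0.49/3.635 = 2.1715 × 0.1348 = 0.29272.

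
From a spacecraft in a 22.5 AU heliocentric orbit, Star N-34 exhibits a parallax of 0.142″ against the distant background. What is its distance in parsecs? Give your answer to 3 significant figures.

With baseline B (in AU) and parallax p (in arcsec), d = B/p parsecs.
d = 22.5 / 0.142 = 158.45 pc.

158 pc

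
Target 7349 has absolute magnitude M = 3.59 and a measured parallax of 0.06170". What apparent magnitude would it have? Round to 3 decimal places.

d = 1/p = 1/0.06170″ = 16.207 pc.
m − M = 5 log₁₀ d − 5 = 5 log₁₀(16.207) − 5 = 6.0485 − 5 = 1.0485.
m = M + (m − M) = 3.59 + 1.0485 = 4.639.

m = 4.639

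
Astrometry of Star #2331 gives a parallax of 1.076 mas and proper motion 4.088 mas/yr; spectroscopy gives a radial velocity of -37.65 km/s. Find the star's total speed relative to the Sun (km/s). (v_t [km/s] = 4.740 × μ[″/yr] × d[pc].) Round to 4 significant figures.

41.74 km/s

d = 1/p = 1/0.001076″ = 929.37 pc.
μ = 4.088 mas/yr = 0.004088 ″/yr.
v_t = 4.740 μ d = 4.740 × 0.004088 × 929.37 = 18.009 km/s.
v = √(v_r² + v_t²) = √((-37.65)² + 18.009²) = √1741.85 = 41.735 km/s.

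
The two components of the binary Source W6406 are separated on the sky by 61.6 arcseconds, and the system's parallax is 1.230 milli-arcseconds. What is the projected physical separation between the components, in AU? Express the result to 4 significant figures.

d = 1/p = 1/0.001230″ = 813.01 pc.
At distance d (pc), an angle of θ arcsec spans θ·d AU: s = 61.6 × 813.01 = 50081 AU.

50080 AU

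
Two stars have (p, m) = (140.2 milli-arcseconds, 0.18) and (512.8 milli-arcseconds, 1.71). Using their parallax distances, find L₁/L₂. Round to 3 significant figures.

d₁ = 1/p₁ = 1/0.1402″ = 7.1327 pc; d₂ = 1/p₂ = 1/0.5128″ = 1.9501 pc.
M₁ = m₁ − 5 log₁₀ d₁ + 5 = 0.18 − 4.2663 + 5 = 0.9137.
M₂ = 1.71 − 1.4503 + 5 = 5.2597.
L₁/L₂ = 10^(0.4(M₂ − M₁)) = 10^(0.4 × 4.3460) = 10^1.73840 = 54.752.

L₁/L₂ = 54.8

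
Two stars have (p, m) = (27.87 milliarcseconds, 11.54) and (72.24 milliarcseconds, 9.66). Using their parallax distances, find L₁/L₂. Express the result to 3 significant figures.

L₁/L₂ = 1.19

d₁ = 1/p₁ = 1/0.02787″ = 35.881 pc; d₂ = 1/p₂ = 1/0.07224″ = 13.843 pc.
M₁ = m₁ − 5 log₁₀ d₁ + 5 = 11.54 − 7.7743 + 5 = 8.7657.
M₂ = 9.66 − 5.7062 + 5 = 8.9538.
L₁/L₂ = 10^(0.4(M₂ − M₁)) = 10^(0.4 × 0.1881) = 10^0.07524 = 1.1892.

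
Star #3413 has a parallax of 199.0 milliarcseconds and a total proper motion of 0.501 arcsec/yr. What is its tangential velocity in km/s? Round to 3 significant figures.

11.9 km/s

d = 1/p = 1/0.1990″ = 5.0251 pc.
v_t = 4.74 × μ × d = 4.74 × 0.501 × 5.0251 = 11.933 km/s.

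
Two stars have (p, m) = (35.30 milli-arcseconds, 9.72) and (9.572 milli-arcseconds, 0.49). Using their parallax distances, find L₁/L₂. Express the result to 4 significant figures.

d₁ = 1/p₁ = 1/0.03530″ = 28.329 pc; d₂ = 1/p₂ = 1/0.009572″ = 104.47 pc.
M₁ = m₁ − 5 log₁₀ d₁ + 5 = 9.72 − 7.2612 + 5 = 7.4588.
M₂ = 0.49 − 10.0950 + 5 = -4.6050.
L₁/L₂ = 10^(0.4(M₂ − M₁)) = 10^(0.4 × (-12.0638)) = 10^(-4.82552) = 0.000014944.

L₁/L₂ = 1.494 × 10^-5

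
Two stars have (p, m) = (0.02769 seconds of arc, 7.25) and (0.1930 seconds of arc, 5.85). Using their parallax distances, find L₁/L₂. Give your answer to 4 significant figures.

L₁/L₂ = 13.38

d₁ = 1/p₁ = 1/0.02769″ = 36.114 pc; d₂ = 1/p₂ = 1/0.1930″ = 5.1813 pc.
M₁ = m₁ − 5 log₁₀ d₁ + 5 = 7.25 − 7.7884 + 5 = 4.4616.
M₂ = 5.85 − 3.5722 + 5 = 7.2778.
L₁/L₂ = 10^(0.4(M₂ − M₁)) = 10^(0.4 × 2.8162) = 10^1.12648 = 13.381.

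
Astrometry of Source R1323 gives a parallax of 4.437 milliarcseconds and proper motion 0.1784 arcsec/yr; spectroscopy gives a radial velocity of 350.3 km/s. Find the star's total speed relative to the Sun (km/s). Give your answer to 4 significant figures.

398.8 km/s

d = 1/p = 1/0.004437″ = 225.38 pc.
v_t = 4.740 μ d = 4.740 × 0.1784 × 225.38 = 190.58 km/s.
v = √(v_r² + v_t²) = √(350.3² + 190.58²) = √159031 = 398.79 km/s.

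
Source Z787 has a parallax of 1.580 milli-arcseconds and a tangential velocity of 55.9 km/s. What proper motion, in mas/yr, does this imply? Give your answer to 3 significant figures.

d = 1/p = 1/0.001580″ = 632.91 pc.
μ = v_t / (4.74 d) = 55.9 / (4.74 × 632.91) = 55.9 / 3000 = 0.018633 ″/yr = 18.633 mas/yr.

18.6 mas/yr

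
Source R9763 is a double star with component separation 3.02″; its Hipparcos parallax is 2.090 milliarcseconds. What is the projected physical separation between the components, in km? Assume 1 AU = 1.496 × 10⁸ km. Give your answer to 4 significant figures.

d = 1/p = 1/0.002090″ = 478.47 pc.
At distance d (pc), an angle of θ arcsec spans θ·d AU: s = 3.02 × 478.47 = 1445 AU.
= 1445 × 1.496 × 10⁸ km = 2.1617 × 10^11 km.

2.162 × 10^11 km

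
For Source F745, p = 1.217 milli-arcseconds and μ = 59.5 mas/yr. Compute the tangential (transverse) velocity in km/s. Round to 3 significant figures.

d = 1/p = 1/0.001217″ = 821.69 pc.
μ = 59.5 mas/yr = 0.0595 ″/yr.
v_t = 4.74 × μ × d = 4.74 × 0.0595 × 821.69 = 231.74 km/s.

232 km/s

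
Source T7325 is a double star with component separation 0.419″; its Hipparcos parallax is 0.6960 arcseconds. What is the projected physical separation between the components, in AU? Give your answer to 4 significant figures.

d = 1/p = 1/0.6960″ = 1.4368 pc.
At distance d (pc), an angle of θ arcsec spans θ·d AU: s = 0.419 × 1.4368 = 0.60202 AU.

0.6020 AU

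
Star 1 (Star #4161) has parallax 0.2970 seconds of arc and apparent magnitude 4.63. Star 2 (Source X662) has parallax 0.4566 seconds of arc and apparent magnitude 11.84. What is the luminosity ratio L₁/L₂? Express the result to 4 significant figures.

d₁ = 1/p₁ = 1/0.2970″ = 3.367 pc; d₂ = 1/p₂ = 1/0.4566″ = 2.1901 pc.
M₁ = m₁ − 5 log₁₀ d₁ + 5 = 4.63 − 2.6362 + 5 = 6.9938.
M₂ = 11.84 − 1.7023 + 5 = 15.1377.
L₁/L₂ = 10^(0.4(M₂ − M₁)) = 10^(0.4 × 8.1439) = 10^3.25756 = 1809.5.

L₁/L₂ = 1810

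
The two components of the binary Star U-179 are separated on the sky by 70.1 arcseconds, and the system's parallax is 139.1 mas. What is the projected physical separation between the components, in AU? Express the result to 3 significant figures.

504 AU

d = 1/p = 1/0.1391″ = 7.1891 pc.
At distance d (pc), an angle of θ arcsec spans θ·d AU: s = 70.1 × 7.1891 = 503.96 AU.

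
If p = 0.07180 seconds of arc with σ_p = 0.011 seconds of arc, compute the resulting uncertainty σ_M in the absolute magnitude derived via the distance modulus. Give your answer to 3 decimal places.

M = m − 5 log₁₀ d + 5 = m + 5 log₁₀ p + 5, so ∂M/∂p = 5/(p ln 10).
σ_M = (5/ln 10) · (σ_p/p) = 2.1715 × 0.011/0.07180 = 2.1715 × 0.1532 = 0.33267.

σ_M = 0.333 mag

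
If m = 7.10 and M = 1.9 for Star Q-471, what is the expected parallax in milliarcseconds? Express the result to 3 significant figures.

9.12 mas

m − M = 7.10 − 1.9 = 5.20.
d = 10^((m−M)/5 + 1) = 10^2.040 = 109.65 pc.
p = 1/d = 1/109.65 = 0.0091199 arcsec = 9.1199 mas.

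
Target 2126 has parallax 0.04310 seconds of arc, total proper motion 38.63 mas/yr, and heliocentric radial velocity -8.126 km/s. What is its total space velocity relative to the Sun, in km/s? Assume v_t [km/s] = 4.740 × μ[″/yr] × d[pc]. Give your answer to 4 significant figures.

9.170 km/s

d = 1/p = 1/0.04310″ = 23.202 pc.
μ = 38.63 mas/yr = 0.03863 ″/yr.
v_t = 4.740 μ d = 4.740 × 0.03863 × 23.202 = 4.2484 km/s.
v = √(v_r² + v_t²) = √((-8.126)² + 4.2484²) = √84.0808 = 9.1696 km/s.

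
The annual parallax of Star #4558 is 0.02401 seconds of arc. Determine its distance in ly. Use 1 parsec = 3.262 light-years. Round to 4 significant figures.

d = 1/p = 1/0.02401 = 41.649 pc.
In light-years: 41.649 × 3.262 = 135.86 ly.

135.9 ly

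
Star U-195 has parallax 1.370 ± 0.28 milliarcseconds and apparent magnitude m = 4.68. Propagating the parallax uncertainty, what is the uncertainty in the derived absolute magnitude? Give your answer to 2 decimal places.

M = m − 5 log₁₀ d + 5 = m + 5 log₁₀ p + 5, so ∂M/∂p = 5/(p ln 10).
σ_M = (5/ln 10) · (σ_p/p) = 2.1715 × 0.28/1.370 = 2.1715 × 0.20438 = 0.44381.

σ_M = 0.44 mag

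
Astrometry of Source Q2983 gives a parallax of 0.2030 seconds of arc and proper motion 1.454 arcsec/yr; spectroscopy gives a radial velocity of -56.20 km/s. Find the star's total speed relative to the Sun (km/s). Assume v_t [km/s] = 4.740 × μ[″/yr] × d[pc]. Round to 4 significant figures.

d = 1/p = 1/0.2030″ = 4.9261 pc.
v_t = 4.740 μ d = 4.740 × 1.454 × 4.9261 = 33.95 km/s.
v = √(v_r² + v_t²) = √((-56.20)² + 33.95²) = √4311.04 = 65.659 km/s.

65.66 km/s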